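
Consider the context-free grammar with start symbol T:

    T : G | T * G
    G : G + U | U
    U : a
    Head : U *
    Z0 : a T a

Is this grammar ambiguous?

Only T, G, U are reachable from T; ignoring the rest: This is a standard precedence ladder (T over G over U), with each level left-recursive on its own operator ('*' at T, '+' at G). That structure is LR(1), hence unambiguous.

Unambiguous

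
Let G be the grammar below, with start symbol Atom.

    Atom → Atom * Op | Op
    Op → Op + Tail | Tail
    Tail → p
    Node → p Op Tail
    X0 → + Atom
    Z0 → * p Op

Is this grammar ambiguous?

Unambiguous

(Node, X0, Z0 are unreachable from Atom, so their rules don't affect L(Atom).) This is a standard precedence ladder (Atom over Op over Tail), with each level left-recursive on its own operator ('*' at Atom, '+' at Op). That structure is LR(1), hence unambiguous.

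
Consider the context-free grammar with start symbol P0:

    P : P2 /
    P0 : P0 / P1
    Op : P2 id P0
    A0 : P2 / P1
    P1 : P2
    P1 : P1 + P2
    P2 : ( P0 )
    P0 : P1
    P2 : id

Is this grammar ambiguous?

Unambiguous

(Op, A0, P are unreachable from P0, so their rules don't affect L(P0).) P0 → P0 / P1 | P1  ;  P1 → P1 + P2 | P2  — a left-associative chain with P2 at the bottom. Each string factors uniquely by precedence.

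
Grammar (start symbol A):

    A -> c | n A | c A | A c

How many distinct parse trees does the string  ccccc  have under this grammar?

Parse trees for ccccc (showing first 6 of 16):
  [A c [A c [A c [A c [A c]]]]]
  [A c [A c [A c [A [A c] c]]]]
  [A c [A c [A [A c [A c]] c]]]
  [A c [A c [A [A [A c] c] c]]]
  [A c [A [A c [A c [A c]]] c]]
  [A c [A [A c [A [A c] c]] c]]

16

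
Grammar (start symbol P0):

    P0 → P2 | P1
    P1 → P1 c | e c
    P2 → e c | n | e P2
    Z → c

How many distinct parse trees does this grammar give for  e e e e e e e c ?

Parse trees for e e e e e e e c:
  [P0 [P2 e [P2 e [P2 e [P2 e [P2 e [P2 e [P2 e c]]]]]]]]

1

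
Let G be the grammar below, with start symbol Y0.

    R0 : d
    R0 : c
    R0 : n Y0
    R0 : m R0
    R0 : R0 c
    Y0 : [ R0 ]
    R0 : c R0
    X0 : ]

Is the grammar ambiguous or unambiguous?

Ambiguous

Witness: [ c c ]

Derivation 1: Y0 ⇒ [ R0 ] ⇒ [ R0 c ] ⇒ [ c c ]
Derivation 2: Y0 ⇒ [ R0 ] ⇒ [ c R0 ] ⇒ [ c c ]

Two distinct leftmost derivations for the same string.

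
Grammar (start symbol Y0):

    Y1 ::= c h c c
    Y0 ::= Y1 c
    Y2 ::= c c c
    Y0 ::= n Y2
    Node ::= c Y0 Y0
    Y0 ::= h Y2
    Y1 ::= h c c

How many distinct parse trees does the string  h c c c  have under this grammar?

2

Parse trees for h c c c:
  [Y0 [Y1 h c c] c]
  [Y0 h [Y2 c c c]]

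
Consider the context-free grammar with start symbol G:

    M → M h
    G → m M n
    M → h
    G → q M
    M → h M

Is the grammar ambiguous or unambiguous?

Witness: q h h

Derivation 1: G ⇒ q M ⇒ q M h ⇒ q h h
Derivation 2: G ⇒ q M ⇒ q h M ⇒ q h h

Two distinct leftmost derivations for the same string.

Ambiguous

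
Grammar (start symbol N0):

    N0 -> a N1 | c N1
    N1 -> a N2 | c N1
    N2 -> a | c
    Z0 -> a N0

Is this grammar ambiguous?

Unambiguous

(Z0 is unreachable from N0, so its rules don't affect L(N0).) Restricted to the reachable nonterminals, every rule has the form A → t or A → t B, and no two rules for the same A share a first terminal. The grammar encodes a DFA — one run per string.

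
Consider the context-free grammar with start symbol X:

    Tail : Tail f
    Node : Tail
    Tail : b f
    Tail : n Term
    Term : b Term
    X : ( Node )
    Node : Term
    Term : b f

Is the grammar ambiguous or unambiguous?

Witness: ( b f )

Derivation 1: X ⇒ ( Node ) ⇒ ( Tail ) ⇒ ( b f )
Derivation 2: X ⇒ ( Node ) ⇒ ( Term ) ⇒ ( b f )

Two distinct leftmost derivations for the same string.

Ambiguous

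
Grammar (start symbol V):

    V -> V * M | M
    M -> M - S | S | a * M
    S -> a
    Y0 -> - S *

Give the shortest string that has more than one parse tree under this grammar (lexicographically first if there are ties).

length 1: no string has ≥2 trees
length 3: a * a has 2 parse trees

Two derivations of a * a:
  V ⇒ V * M ⇒ M * M ⇒ S * M ⇒ a * M ⇒ a * S ⇒ a * a
  V ⇒ M ⇒ a * M ⇒ a * S ⇒ a * a

a * a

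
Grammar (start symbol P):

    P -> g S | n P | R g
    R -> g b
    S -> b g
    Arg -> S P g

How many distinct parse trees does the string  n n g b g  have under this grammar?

2

Parse trees for n n g b g:
  [P n [P n [P g [S b g]]]]
  [P n [P n [P [R g b] g]]]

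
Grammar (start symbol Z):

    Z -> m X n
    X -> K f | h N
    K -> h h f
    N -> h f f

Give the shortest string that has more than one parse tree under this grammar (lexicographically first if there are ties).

length 6: m h h f f n has 2 parse trees

Two derivations of m h h f f n:
  Z ⇒ m X n ⇒ m K f n ⇒ m h h f f n
  Z ⇒ m X n ⇒ m h N n ⇒ m h h f f n

m h h f f n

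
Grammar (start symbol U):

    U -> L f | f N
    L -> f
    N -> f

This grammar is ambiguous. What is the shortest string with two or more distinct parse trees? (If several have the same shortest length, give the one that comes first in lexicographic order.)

f f

length 2: f f has 2 parse trees

Two derivations of f f:
  U ⇒ L f ⇒ f f
  U ⇒ f N ⇒ f f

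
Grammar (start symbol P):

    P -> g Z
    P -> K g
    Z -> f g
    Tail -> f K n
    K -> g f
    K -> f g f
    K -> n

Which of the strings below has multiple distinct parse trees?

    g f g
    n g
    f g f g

g f g: 2 trees
n g: 1 tree
f g f g: 1 tree

g f g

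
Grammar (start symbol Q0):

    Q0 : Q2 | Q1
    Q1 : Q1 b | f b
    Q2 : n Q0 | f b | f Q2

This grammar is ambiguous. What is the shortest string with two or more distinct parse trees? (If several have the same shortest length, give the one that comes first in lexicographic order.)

f b

length 2: f b has 2 parse trees

Two derivations of f b:
  Q0 ⇒ Q2 ⇒ f b
  Q0 ⇒ Q1 ⇒ f b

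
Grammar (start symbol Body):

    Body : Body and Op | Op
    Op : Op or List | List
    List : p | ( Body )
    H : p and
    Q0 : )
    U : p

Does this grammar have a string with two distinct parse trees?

Unambiguous

Only Body, Op, List are reachable from Body; ignoring the rest: Body → Body and Op | Op  ;  Op → Op or List | List  — a left-associative chain with List at the bottom. Each string factors uniquely by precedence.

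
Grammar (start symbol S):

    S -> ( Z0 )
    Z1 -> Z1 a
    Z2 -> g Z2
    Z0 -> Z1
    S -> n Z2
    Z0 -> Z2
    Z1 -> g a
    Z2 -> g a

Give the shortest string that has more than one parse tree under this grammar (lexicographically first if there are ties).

length 3: no string has ≥2 trees
length 4: ( g a ) has 2 parse trees

Two derivations of ( g a ):
  S ⇒ ( Z0 ) ⇒ ( Z1 ) ⇒ ( g a )
  S ⇒ ( Z0 ) ⇒ ( Z2 ) ⇒ ( g a )

( g a )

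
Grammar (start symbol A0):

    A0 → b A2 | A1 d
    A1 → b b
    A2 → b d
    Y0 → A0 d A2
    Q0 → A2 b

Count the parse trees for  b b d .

2

Parse trees for b b d:
  [A0 b [A2 b d]]
  [A0 [A1 b b] d]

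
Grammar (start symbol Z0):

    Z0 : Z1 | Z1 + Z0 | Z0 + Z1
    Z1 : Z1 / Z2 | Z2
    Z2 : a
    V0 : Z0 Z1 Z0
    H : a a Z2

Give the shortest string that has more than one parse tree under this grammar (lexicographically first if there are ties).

length 1: no string has ≥2 trees
length 3: a + a has 2 parse trees

Two derivations of a + a:
  Z0 ⇒ Z1 + Z0 ⇒ Z2 + Z0 ⇒ a + Z0 ⇒ a + Z1 ⇒ a + Z2 ⇒ a + a
  Z0 ⇒ Z0 + Z1 ⇒ Z1 + Z1 ⇒ Z2 + Z1 ⇒ a + Z1 ⇒ a + Z2 ⇒ a + a

a + a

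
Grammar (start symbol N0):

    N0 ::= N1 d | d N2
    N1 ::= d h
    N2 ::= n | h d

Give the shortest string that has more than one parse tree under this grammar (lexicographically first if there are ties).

length 2: no string has ≥2 trees
length 3: d h d has 2 parse trees

Two derivations of d h d:
  N0 ⇒ N1 d ⇒ d h d
  N0 ⇒ d N2 ⇒ d h d

d h d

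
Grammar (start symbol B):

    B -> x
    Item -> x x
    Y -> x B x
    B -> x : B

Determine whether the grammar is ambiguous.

Unambiguous

Only B is reachable from B; ignoring the rest: The reachable grammar is A → atom sep A | atom. Each atom is followed by either the separator (recurse) or end-of-string (stop) — no choice point.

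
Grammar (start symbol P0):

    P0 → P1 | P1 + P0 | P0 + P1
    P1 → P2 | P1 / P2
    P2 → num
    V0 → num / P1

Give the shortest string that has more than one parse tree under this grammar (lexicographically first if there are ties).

num + num

length 1: no string has ≥2 trees
length 3: num + num has 2 parse trees

Two derivations of num + num:
  P0 ⇒ P1 + P0 ⇒ P2 + P0 ⇒ num + P0 ⇒ num + P1 ⇒ num + P2 ⇒ num + num
  P0 ⇒ P0 + P1 ⇒ P1 + P1 ⇒ P2 + P1 ⇒ num + P1 ⇒ num + P2 ⇒ num + num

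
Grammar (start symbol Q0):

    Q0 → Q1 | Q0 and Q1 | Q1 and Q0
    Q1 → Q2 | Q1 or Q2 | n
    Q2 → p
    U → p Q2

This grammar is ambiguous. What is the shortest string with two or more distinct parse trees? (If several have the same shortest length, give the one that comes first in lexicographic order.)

n and n

length 1: no string has ≥2 trees
length 3: n and n has 2 parse trees

Two derivations of n and n:
  Q0 ⇒ Q0 and Q1 ⇒ Q1 and Q1 ⇒ n and Q1 ⇒ n and n
  Q0 ⇒ Q1 and Q0 ⇒ n and Q0 ⇒ n and Q1 ⇒ n and n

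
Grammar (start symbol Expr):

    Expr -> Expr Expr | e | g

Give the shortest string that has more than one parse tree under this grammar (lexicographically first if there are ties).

e e e

length 1: no string has ≥2 trees
length 2: no string has ≥2 trees
length 3: e e e has 2 parse trees

Two derivations of e e e:
  Expr ⇒ Expr Expr ⇒ Expr Expr Expr ⇒ e Expr Expr ⇒ e e Expr ⇒ e e e
  Expr ⇒ Expr Expr ⇒ e Expr ⇒ e Expr Expr ⇒ e e Expr ⇒ e e e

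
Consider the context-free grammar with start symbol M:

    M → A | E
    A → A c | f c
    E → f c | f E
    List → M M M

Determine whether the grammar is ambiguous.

Witness: f c

Derivation 1: M ⇒ A ⇒ f c
Derivation 2: M ⇒ E ⇒ f c

Two distinct leftmost derivations for the same string.

Ambiguous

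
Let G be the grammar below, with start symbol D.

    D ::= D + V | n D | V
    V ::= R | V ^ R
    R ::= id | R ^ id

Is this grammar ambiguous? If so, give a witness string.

Ambiguous

Witness: id ^ id

Derivation 1: D ⇒ V ⇒ R ⇒ R ^ id ⇒ id ^ id
Derivation 2: D ⇒ V ⇒ V ^ R ⇒ R ^ R ⇒ id ^ R ⇒ id ^ id

Two distinct leftmost derivations for the same string.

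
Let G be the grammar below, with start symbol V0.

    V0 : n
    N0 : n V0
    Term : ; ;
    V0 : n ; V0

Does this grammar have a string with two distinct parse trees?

(N0, Term are unreachable from V0, so their rules don't affect L(V0).) The reachable grammar is A → atom sep A | atom. Each atom is followed by either the separator (recurse) or end-of-string (stop) — no choice point.

Unambiguous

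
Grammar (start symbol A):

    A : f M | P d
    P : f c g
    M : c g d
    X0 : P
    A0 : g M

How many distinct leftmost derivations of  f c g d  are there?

Parse trees for f c g d:
  [A f [M c g d]]
  [A [P f c g] d]

2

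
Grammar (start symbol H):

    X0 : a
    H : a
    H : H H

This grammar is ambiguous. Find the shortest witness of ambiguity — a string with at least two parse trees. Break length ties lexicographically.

a a a

length 1: no string has ≥2 trees
length 2: no string has ≥2 trees
length 3: a a a has 2 parse trees

Two derivations of a a a:
  H ⇒ H H ⇒ a H ⇒ a H H ⇒ a a H ⇒ a a a
  H ⇒ H H ⇒ H H H ⇒ a H H ⇒ a a H ⇒ a a a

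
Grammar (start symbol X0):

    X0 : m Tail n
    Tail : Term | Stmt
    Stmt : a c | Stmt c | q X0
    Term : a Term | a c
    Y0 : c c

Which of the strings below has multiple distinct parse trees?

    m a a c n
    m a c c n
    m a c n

m a a c n: 1 tree
m a c c n: 1 tree
m a c n: 2 trees

m a c n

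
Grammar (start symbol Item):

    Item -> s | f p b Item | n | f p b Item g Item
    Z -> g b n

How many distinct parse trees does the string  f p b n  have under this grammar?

1

Parse trees for f p b n:
  [Item f p b [Item n]]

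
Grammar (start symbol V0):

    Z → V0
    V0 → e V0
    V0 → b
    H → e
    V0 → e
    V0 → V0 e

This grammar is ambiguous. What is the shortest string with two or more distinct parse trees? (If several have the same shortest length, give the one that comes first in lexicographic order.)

e e

length 1: no string has ≥2 trees
length 2: e e has 2 parse trees

Two derivations of e e:
  V0 ⇒ e V0 ⇒ e e
  V0 ⇒ V0 e ⇒ e e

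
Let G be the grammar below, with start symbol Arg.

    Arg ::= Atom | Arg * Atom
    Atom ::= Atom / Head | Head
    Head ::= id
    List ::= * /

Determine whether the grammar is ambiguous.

Unambiguous

Only Arg, Atom, Head are reachable from Arg; ignoring the rest: This is a standard precedence ladder (Arg over Atom over Head), with each level left-recursive on its own operator ('*' at Arg, '/' at Atom). That structure is LR(1), hence unambiguous.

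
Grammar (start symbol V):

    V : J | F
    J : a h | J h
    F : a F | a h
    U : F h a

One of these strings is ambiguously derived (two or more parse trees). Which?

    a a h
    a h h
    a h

a h

a a h: 1 tree
a h h: 1 tree
a h: 2 trees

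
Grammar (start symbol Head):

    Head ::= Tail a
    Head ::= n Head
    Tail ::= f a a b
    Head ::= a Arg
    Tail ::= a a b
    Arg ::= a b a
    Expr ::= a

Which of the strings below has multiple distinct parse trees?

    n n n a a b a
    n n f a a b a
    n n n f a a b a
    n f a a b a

n n n a a b a

n n n a a b a: 2 trees
n n f a a b a: 1 tree
n n n f a a b a: 1 tree
n f a a b a: 1 tree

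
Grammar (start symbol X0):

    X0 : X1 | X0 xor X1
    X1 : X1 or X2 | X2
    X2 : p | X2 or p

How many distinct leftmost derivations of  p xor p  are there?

1

Parse trees for p xor p:
  [X0 [X0 [X1 [X2 p]]] xor [X1 [X2 p]]]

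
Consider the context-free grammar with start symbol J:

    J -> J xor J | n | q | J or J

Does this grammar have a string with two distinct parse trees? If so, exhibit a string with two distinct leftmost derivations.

Ambiguous

Witness: n or n or n

Derivation 1: J ⇒ J or J ⇒ n or J ⇒ n or J or J ⇒ n or n or J ⇒ n or n or n
Derivation 2: J ⇒ J or J ⇒ J or J or J ⇒ n or J or J ⇒ n or n or J ⇒ n or n or n

Two distinct leftmost derivations for the same string.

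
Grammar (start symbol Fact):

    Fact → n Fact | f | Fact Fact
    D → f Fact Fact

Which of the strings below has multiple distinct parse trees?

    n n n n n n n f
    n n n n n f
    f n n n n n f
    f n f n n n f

n n n n n n n f: 1 tree
n n n n n f: 1 tree
f n n n n n f: 1 tree
f n f n n n f: 3 trees

f n f n n n f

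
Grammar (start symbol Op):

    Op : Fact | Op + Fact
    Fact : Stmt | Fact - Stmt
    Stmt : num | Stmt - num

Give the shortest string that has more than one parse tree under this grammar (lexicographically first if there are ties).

length 1: no string has ≥2 trees
length 3: num - num has 2 parse trees

Two derivations of num - num:
  Op ⇒ Fact ⇒ Stmt ⇒ Stmt - num ⇒ num - num
  Op ⇒ Fact ⇒ Fact - Stmt ⇒ Stmt - Stmt ⇒ num - Stmt ⇒ num - num

num - num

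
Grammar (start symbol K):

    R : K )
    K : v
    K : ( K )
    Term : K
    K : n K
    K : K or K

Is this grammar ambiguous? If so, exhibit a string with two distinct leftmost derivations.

Witness: n v or v

Derivation 1: K ⇒ n K ⇒ n K or K ⇒ n v or K ⇒ n v or v
Derivation 2: K ⇒ K or K ⇒ n K or K ⇒ n v or K ⇒ n v or v

Two distinct leftmost derivations for the same string.

Ambiguous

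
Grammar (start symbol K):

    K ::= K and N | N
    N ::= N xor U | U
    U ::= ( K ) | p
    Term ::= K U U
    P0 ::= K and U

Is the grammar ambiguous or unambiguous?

Only K, N, U are reachable from K; ignoring the rest: This is a standard precedence ladder (K over N over U), with each level left-recursive on its own operator ('and' at K, 'xor' at N). That structure is LR(1), hence unambiguous.

Unambiguous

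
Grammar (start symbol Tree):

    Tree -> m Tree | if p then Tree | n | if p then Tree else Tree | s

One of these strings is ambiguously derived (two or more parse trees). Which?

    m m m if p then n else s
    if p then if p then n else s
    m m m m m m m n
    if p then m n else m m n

m m m if p then n else s: 1 tree
if p then if p then n else s: 2 trees
m m m m m m m n: 1 tree
if p then m n else m m n: 1 tree

if p then if p then n else s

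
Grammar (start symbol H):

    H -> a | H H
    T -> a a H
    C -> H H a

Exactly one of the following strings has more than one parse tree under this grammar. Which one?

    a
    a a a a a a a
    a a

a a a a a a a

a: 1 tree
a a a a a a a: 132 trees
a a: 1 tree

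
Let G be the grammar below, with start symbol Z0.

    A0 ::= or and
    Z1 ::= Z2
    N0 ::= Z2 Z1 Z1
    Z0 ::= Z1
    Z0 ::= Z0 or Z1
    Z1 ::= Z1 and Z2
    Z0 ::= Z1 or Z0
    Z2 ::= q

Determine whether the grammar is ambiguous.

Ambiguous

Witness: q or q

Derivation 1: Z0 ⇒ Z0 or Z1 ⇒ Z1 or Z1 ⇒ Z2 or Z1 ⇒ q or Z1 ⇒ q or Z2 ⇒ q or q
Derivation 2: Z0 ⇒ Z1 or Z0 ⇒ Z2 or Z0 ⇒ q or Z0 ⇒ q or Z1 ⇒ q or Z2 ⇒ q or q

Two distinct leftmost derivations for the same string.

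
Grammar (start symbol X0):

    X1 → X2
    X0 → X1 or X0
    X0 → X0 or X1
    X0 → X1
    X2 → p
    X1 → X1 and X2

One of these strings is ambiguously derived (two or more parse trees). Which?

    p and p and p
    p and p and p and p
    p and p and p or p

p and p and p or p

p and p and p: 1 tree
p and p and p and p: 1 tree
p and p and p or p: 2 trees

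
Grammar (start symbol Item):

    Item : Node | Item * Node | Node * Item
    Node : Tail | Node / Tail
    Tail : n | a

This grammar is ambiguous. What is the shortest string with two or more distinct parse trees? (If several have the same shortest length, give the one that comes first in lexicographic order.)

length 1: no string has ≥2 trees
length 3: a * a has 2 parse trees

Two derivations of a * a:
  Item ⇒ Item * Node ⇒ Node * Node ⇒ Tail * Node ⇒ a * Node ⇒ a * Tail ⇒ a * a
  Item ⇒ Node * Item ⇒ Tail * Item ⇒ a * Item ⇒ a * Node ⇒ a * Tail ⇒ a * a

a * a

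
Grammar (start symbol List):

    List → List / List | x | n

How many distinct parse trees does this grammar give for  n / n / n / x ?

5

Parse trees for n / n / n / x:
  [List [List n] / [List [List n] / [List [List n] / [List x]]]]
  [List [List n] / [List [List [List n] / [List n]] / [List x]]]
  [List [List [List n] / [List n]] / [List [List n] / [List x]]]
  [List [List [List n] / [List [List n] / [List n]]] / [List x]]
  [List [List [List [List n] / [List n]] / [List n]] / [List x]]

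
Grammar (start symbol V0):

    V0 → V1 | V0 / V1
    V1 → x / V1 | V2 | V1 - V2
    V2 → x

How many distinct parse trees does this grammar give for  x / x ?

Parse trees for x / x:
  [V0 [V1 x / [V1 [V2 x]]]]
  [V0 [V0 [V1 [V2 x]]] / [V1 [V2 x]]]

2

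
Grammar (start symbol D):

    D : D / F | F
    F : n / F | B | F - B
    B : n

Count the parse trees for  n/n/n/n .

8

Parse trees for n/n/n/n:
  [D [D [F [B n]]] / [F n / [F n / [F [B n]]]]]
  [D [D [D [F [B n]]] / [F [B n]]] / [F n / [F [B n]]]]
  [D [D [F n / [F [B n]]]] / [F n / [F [B n]]]]
  [D [D [D [F [B n]]] / [F n / [F [B n]]]] / [F [B n]]]
  [D [D [D [D [F [B n]]] / [F [B n]]] / [F [B n]]] / [F [B n]]]
  [D [D [D [F n / [F [B n]]]] / [F [B n]]] / [F [B n]]]
  [D [D [F n / [F n / [F [B n]]]]] / [F [B n]]]
  [D [F n / [F n / [F n / [F [B n]]]]]]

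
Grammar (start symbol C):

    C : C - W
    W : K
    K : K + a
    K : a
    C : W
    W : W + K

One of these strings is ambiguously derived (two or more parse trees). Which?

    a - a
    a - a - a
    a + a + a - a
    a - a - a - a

a - a: 1 tree
a - a - a: 1 tree
a + a + a - a: 4 trees
a - a - a - a: 1 tree

a + a + a - a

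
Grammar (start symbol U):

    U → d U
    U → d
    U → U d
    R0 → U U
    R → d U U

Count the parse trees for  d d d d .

Parse trees for d d d d:
  [U d [U d [U d [U d]]]]
  [U d [U d [U [U d] d]]]
  [U d [U [U d [U d]] d]]
  [U d [U [U [U d] d] d]]
  [U [U d [U d [U d]]] d]
  [U [U d [U [U d] d]] d]
  [U [U [U d [U d]] d] d]
  [U [U [U [U d] d] d] d]

8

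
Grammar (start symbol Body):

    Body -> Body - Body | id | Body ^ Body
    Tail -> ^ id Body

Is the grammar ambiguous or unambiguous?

Witness: id - id - id

Derivation 1: Body ⇒ Body - Body ⇒ Body - Body - Body ⇒ id - Body - Body ⇒ id - id - Body ⇒ id - id - id
Derivation 2: Body ⇒ Body - Body ⇒ id - Body ⇒ id - Body - Body ⇒ id - id - Body ⇒ id - id - id

Two distinct leftmost derivations for the same string.

Ambiguous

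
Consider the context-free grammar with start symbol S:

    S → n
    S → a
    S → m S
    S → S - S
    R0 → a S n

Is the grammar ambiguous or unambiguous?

Ambiguous

Witness: m a - a

Derivation 1: S ⇒ m S ⇒ m S - S ⇒ m a - S ⇒ m a - a
Derivation 2: S ⇒ S - S ⇒ m S - S ⇒ m a - S ⇒ m a - a

Two distinct leftmost derivations for the same string.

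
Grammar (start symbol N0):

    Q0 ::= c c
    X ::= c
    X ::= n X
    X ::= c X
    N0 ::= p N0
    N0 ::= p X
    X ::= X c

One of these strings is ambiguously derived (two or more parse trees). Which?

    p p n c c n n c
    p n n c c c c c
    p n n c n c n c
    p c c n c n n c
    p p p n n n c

p n n c c c c c

p p n c c n n c: 1 tree
p n n c c c c c: 57 trees
p n n c n c n c: 1 tree
p c c n c n n c: 1 tree
p p p n n n c: 1 tree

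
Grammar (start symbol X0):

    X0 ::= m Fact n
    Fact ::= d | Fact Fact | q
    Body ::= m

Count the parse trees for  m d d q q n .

Parse trees for m d d q q n:
  [X0 m [Fact [Fact d] [Fact [Fact d] [Fact [Fact q] [Fact q]]]] n]
  [X0 m [Fact [Fact d] [Fact [Fact [Fact d] [Fact q]] [Fact q]]] n]
  [X0 m [Fact [Fact [Fact d] [Fact d]] [Fact [Fact q] [Fact q]]] n]
  [X0 m [Fact [Fact [Fact d] [Fact [Fact d] [Fact q]]] [Fact q]] n]
  [X0 m [Fact [Fact [Fact [Fact d] [Fact d]] [Fact q]] [Fact q]] n]

5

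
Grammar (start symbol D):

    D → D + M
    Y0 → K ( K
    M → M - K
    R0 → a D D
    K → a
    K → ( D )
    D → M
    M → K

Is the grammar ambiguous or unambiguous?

Unambiguous

(Y0, R0 are unreachable from D, so their rules don't affect L(D).) This is a standard precedence ladder (D over M over K), with each level left-recursive on its own operator ('+' at D, '-' at M). That structure is LR(1), hence unambiguous.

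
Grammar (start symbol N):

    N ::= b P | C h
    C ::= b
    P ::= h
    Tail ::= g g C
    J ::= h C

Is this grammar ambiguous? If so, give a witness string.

Witness: b h

Derivation 1: N ⇒ b P ⇒ b h
Derivation 2: N ⇒ C h ⇒ b h

Two distinct leftmost derivations for the same string.

Ambiguous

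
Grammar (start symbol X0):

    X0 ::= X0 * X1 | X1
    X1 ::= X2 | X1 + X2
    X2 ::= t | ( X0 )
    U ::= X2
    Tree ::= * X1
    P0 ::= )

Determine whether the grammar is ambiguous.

Only X0, X1, X2 are reachable from X0; ignoring the rest: X0 → X0 * X1 | X1  ;  X1 → X1 + X2 | X2  — a left-associative chain with X2 at the bottom. Each string factors uniquely by precedence.

Unambiguous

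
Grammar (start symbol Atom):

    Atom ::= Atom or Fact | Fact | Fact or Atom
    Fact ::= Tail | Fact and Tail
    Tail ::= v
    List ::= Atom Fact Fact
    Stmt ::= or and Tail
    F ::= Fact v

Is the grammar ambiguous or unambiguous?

Ambiguous

Witness: v or v

Derivation 1: Atom ⇒ Atom or Fact ⇒ Fact or Fact ⇒ Tail or Fact ⇒ v or Fact ⇒ v or Tail ⇒ v or v
Derivation 2: Atom ⇒ Fact or Atom ⇒ Tail or Atom ⇒ v or Atom ⇒ v or Fact ⇒ v or Tail ⇒ v or v

Two distinct leftmost derivations for the same string.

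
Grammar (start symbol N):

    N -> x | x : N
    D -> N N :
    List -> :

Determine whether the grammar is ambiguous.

Unambiguous

(D, List are unreachable from N, so their rules don't affect L(N).) Right-recursive list with a separator: after each atom, whether the separator follows determines the rule. One parse per string.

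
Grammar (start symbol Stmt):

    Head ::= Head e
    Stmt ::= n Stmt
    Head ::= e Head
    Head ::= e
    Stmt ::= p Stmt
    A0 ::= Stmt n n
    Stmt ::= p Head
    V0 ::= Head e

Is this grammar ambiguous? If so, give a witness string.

Witness: p e e

Derivation 1: Stmt ⇒ p Head ⇒ p Head e ⇒ p e e
Derivation 2: Stmt ⇒ p Head ⇒ p e Head ⇒ p e e

Two distinct leftmost derivations for the same string.

Ambiguous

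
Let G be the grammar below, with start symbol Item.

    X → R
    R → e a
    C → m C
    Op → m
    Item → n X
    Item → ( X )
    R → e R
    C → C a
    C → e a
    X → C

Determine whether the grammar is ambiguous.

Witness: n e a

Derivation 1: Item ⇒ n X ⇒ n R ⇒ n e a
Derivation 2: Item ⇒ n X ⇒ n C ⇒ n e a

Two distinct leftmost derivations for the same string.

Ambiguous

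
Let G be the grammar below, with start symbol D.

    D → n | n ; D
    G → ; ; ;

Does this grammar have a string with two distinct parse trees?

Unambiguous

Only D is reachable from D; ignoring the rest: The reachable grammar is A → atom sep A | atom. Each atom is followed by either the separator (recurse) or end-of-string (stop) — no choice point.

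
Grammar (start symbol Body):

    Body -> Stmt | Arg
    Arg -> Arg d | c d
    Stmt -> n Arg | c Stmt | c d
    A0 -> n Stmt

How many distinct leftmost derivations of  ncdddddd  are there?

1

Parse trees for ncdddddd:
  [Body [Stmt n [Arg [Arg [Arg [Arg [Arg [Arg c d] d] d] d] d] d]]]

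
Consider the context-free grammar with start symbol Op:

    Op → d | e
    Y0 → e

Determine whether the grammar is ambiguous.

(Y0 is unreachable from Op, so its rules don't affect L(Op).) The reachable rules are right-linear with at most one rule per (nonterminal, next-terminal) pair. Each input token forces the next rule, so parsing is deterministic.

Unambiguous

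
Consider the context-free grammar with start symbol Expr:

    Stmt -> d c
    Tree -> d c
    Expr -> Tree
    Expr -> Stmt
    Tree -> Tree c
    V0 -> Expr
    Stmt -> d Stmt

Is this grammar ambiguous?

Ambiguous

Witness: d c

Derivation 1: Expr ⇒ Tree ⇒ d c
Derivation 2: Expr ⇒ Stmt ⇒ d c

Two distinct leftmost derivations for the same string.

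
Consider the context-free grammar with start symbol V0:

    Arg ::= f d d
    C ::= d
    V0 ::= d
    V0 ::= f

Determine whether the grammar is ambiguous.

Only V0 is reachable from V0; ignoring the rest: Restricted to the reachable nonterminals, every rule has the form A → t or A → t B, and no two rules for the same A share a first terminal. The grammar encodes a DFA — one run per string.

Unambiguous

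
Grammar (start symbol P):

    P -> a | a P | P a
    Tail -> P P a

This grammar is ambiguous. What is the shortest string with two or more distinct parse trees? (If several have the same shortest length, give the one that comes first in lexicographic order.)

a a

length 1: no string has ≥2 trees
length 2: a a has 2 parse trees

Two derivations of a a:
  P ⇒ a P ⇒ a a
  P ⇒ P a ⇒ a a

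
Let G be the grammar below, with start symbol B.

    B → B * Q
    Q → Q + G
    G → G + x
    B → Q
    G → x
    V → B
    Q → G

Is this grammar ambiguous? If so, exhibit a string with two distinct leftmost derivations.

Witness: x + x

Derivation 1: B ⇒ Q ⇒ Q + G ⇒ G + G ⇒ x + G ⇒ x + x
Derivation 2: B ⇒ Q ⇒ G ⇒ G + x ⇒ x + x

Two distinct leftmost derivations for the same string.

Ambiguous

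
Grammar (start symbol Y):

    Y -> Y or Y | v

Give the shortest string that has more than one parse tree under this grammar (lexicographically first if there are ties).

length 1: no string has ≥2 trees
length 3: no string has ≥2 trees
length 5: v or v or v has 2 parse trees

Two derivations of v or v or v:
  Y ⇒ Y or Y ⇒ Y or Y or Y ⇒ v or Y or Y ⇒ v or v or Y ⇒ v or v or v
  Y ⇒ Y or Y ⇒ v or Y ⇒ v or Y or Y ⇒ v or v or Y ⇒ v or v or v

v or v or v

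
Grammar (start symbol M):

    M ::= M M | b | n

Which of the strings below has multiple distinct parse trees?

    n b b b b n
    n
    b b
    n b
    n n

n b b b b n

n b b b b n: 42 trees
n: 1 tree
b b: 1 tree
n b: 1 tree
n n: 1 tree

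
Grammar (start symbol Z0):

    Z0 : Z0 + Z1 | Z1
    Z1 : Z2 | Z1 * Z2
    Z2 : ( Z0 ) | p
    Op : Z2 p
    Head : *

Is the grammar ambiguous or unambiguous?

Unambiguous

Only Z0, Z1, Z2 are reachable from Z0; ignoring the rest: This is a standard precedence ladder (Z0 over Z1 over Z2), with each level left-recursive on its own operator ('+' at Z0, '*' at Z1). That structure is LR(1), hence unambiguous.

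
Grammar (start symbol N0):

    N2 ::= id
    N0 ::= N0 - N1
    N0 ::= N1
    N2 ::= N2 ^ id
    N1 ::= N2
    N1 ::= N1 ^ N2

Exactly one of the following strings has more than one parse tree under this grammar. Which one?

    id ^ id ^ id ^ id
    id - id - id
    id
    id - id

id ^ id ^ id ^ id

id ^ id ^ id ^ id: 8 trees
id - id - id: 1 tree
id: 1 tree
id - id: 1 tree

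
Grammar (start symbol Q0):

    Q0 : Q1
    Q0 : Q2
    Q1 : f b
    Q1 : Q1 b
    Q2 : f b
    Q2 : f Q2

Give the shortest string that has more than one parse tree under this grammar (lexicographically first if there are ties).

f b

length 2: f b has 2 parse trees

Two derivations of f b:
  Q0 ⇒ Q1 ⇒ f b
  Q0 ⇒ Q2 ⇒ f b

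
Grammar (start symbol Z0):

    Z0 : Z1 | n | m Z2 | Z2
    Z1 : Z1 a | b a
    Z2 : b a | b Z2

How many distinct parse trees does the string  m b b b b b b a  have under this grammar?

1

Parse trees for m b b b b b b a:
  [Z0 m [Z2 b [Z2 b [Z2 b [Z2 b [Z2 b [Z2 b a]]]]]]]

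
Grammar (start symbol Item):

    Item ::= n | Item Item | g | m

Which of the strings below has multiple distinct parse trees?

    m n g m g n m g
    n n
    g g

m n g m g n m g: 429 trees
n n: 1 tree
g g: 1 tree

m n g m g n m g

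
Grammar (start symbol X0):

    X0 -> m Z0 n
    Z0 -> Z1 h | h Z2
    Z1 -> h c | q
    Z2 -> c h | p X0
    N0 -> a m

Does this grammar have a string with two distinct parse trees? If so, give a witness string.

Ambiguous

Witness: m h c h n

Derivation 1: X0 ⇒ m Z0 n ⇒ m Z1 h n ⇒ m h c h n
Derivation 2: X0 ⇒ m Z0 n ⇒ m h Z2 n ⇒ m h c h n

Two distinct leftmost derivations for the same string.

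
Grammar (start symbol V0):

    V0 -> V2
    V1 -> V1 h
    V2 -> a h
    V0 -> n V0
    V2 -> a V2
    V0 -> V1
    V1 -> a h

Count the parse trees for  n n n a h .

2

Parse trees for n n n a h:
  [V0 n [V0 n [V0 n [V0 [V2 a h]]]]]
  [V0 n [V0 n [V0 n [V0 [V1 a h]]]]]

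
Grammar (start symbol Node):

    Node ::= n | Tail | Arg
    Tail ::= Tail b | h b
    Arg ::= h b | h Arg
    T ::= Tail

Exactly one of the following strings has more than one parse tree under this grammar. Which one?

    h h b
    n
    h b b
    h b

h b

h h b: 1 tree
n: 1 tree
h b b: 1 tree
h b: 2 trees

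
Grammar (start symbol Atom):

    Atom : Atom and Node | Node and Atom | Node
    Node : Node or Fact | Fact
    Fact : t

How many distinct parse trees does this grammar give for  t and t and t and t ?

8

Parse trees for t and t and t and t:
  [Atom [Atom [Atom [Atom [Node [Fact t]]] and [Node [Fact t]]] and [Node [Fact t]]] and [Node [Fact t]]]
  [Atom [Atom [Atom [Node [Fact t]] and [Atom [Node [Fact t]]]] and [Node [Fact t]]] and [Node [Fact t]]]
  [Atom [Atom [Node [Fact t]] and [Atom [Atom [Node [Fact t]]] and [Node [Fact t]]]] and [Node [Fact t]]]
  [Atom [Atom [Node [Fact t]] and [Atom [Node [Fact t]] and [Atom [Node [Fact t]]]]] and [Node [Fact t]]]
  [Atom [Node [Fact t]] and [Atom [Atom [Atom [Node [Fact t]]] and [Node [Fact t]]] and [Node [Fact t]]]]
  [Atom [Node [Fact t]] and [Atom [Atom [Node [Fact t]] and [Atom [Node [Fact t]]]] and [Node [Fact t]]]]
  [Atom [Node [Fact t]] and [Atom [Node [Fact t]] and [Atom [Atom [Node [Fact t]]] and [Node [Fact t]]]]]
  [Atom [Node [Fact t]] and [Atom [Node [Fact t]] and [Atom [Node [Fact t]] and [Atom [Node [Fact t]]]]]]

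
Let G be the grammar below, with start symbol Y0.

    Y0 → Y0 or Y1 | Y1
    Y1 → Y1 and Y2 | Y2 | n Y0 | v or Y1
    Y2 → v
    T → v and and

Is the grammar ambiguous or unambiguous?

Ambiguous

Witness: v or v

Derivation 1: Y0 ⇒ Y0 or Y1 ⇒ Y1 or Y1 ⇒ Y2 or Y1 ⇒ v or Y1 ⇒ v or Y2 ⇒ v or v
Derivation 2: Y0 ⇒ Y1 ⇒ v or Y1 ⇒ v or Y2 ⇒ v or v

Two distinct leftmost derivations for the same string.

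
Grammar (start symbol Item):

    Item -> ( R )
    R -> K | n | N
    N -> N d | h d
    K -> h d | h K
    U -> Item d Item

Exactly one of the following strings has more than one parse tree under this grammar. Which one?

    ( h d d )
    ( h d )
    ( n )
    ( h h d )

( h d d ): 1 tree
( h d ): 2 trees
( n ): 1 tree
( h h d ): 1 tree

( h d )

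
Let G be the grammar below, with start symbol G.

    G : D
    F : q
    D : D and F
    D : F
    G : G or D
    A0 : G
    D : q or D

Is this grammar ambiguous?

Witness: q or q

Derivation 1: G ⇒ D ⇒ q or D ⇒ q or F ⇒ q or q
Derivation 2: G ⇒ G or D ⇒ D or D ⇒ F or D ⇒ q or D ⇒ q or F ⇒ q or q

Two distinct leftmost derivations for the same string.

Ambiguous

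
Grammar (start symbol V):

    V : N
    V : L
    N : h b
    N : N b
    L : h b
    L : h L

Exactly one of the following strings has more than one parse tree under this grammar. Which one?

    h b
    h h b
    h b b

h b

h b: 2 trees
h h b: 1 tree
h b b: 1 tree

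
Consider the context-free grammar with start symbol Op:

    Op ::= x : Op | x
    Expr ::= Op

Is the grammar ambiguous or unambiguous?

(Expr is unreachable from Op, so its rules don't affect L(Op).) The reachable grammar is A → atom sep A | atom. Each atom is followed by either the separator (recurse) or end-of-string (stop) — no choice point.

Unambiguous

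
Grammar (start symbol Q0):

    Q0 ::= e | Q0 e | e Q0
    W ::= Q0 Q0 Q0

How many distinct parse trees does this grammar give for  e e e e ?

Parse trees for e e e e:
  [Q0 [Q0 [Q0 [Q0 e] e] e] e]
  [Q0 [Q0 [Q0 e [Q0 e]] e] e]
  [Q0 [Q0 e [Q0 [Q0 e] e]] e]
  [Q0 [Q0 e [Q0 e [Q0 e]]] e]
  [Q0 e [Q0 [Q0 [Q0 e] e] e]]
  [Q0 e [Q0 [Q0 e [Q0 e]] e]]
  [Q0 e [Q0 e [Q0 [Q0 e] e]]]
  [Q0 e [Q0 e [Q0 e [Q0 e]]]]

8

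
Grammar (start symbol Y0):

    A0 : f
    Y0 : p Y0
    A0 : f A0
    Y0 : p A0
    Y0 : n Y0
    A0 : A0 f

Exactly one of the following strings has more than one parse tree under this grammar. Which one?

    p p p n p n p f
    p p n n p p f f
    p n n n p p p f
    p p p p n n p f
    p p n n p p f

p p n n p p f f

p p p n p n p f: 1 tree
p p n n p p f f: 2 trees
p n n n p p p f: 1 tree
p p p p n n p f: 1 tree
p p n n p p f: 1 tree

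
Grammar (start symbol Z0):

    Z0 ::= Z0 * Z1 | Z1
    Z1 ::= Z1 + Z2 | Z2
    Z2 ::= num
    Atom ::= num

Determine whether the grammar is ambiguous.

Unambiguous

(Atom is unreachable from Z0, so its rules don't affect L(Z0).) This is a standard precedence ladder (Z0 over Z1 over Z2), with each level left-recursive on its own operator ('*' at Z0, '+' at Z1). That structure is LR(1), hence unambiguous.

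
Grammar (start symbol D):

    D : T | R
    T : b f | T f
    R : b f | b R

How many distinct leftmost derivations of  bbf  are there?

1

Parse trees for bbf:
  [D [R b [R b f]]]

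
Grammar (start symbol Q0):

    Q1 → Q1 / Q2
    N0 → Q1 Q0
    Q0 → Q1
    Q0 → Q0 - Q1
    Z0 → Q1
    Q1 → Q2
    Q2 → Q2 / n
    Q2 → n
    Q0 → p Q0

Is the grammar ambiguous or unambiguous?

Ambiguous

Witness: n / n

Derivation 1: Q0 ⇒ Q1 ⇒ Q1 / Q2 ⇒ Q2 / Q2 ⇒ n / Q2 ⇒ n / n
Derivation 2: Q0 ⇒ Q1 ⇒ Q2 ⇒ Q2 / n ⇒ n / n

Two distinct leftmost derivations for the same string.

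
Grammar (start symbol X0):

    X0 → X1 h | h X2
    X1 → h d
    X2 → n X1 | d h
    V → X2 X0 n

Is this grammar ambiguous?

Witness: h d h

Derivation 1: X0 ⇒ X1 h ⇒ h d h
Derivation 2: X0 ⇒ h X2 ⇒ h d h

Two distinct leftmost derivations for the same string.

Ambiguous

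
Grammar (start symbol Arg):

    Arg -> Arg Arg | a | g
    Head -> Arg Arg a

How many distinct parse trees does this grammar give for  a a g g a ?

14

Parse trees for a a g g a (showing first 6 of 14):
  [Arg [Arg a] [Arg [Arg a] [Arg [Arg g] [Arg [Arg g] [Arg a]]]]]
  [Arg [Arg a] [Arg [Arg a] [Arg [Arg [Arg g] [Arg g]] [Arg a]]]]
  [Arg [Arg a] [Arg [Arg [Arg a] [Arg g]] [Arg [Arg g] [Arg a]]]]
  [Arg [Arg a] [Arg [Arg [Arg a] [Arg [Arg g] [Arg g]]] [Arg a]]]
  [Arg [Arg a] [Arg [Arg [Arg [Arg a] [Arg g]] [Arg g]] [Arg a]]]
  [Arg [Arg [Arg a] [Arg a]] [Arg [Arg g] [Arg [Arg g] [Arg a]]]]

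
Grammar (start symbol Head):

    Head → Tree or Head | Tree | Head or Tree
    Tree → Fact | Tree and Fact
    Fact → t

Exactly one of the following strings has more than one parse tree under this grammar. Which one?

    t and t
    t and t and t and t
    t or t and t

t and t: 1 tree
t and t and t and t: 1 tree
t or t and t: 2 trees

t or t and t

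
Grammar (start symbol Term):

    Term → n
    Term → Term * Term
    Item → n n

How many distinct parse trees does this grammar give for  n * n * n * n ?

Parse trees for n * n * n * n:
  [Term [Term n] * [Term [Term n] * [Term [Term n] * [Term n]]]]
  [Term [Term n] * [Term [Term [Term n] * [Term n]] * [Term n]]]
  [Term [Term [Term n] * [Term n]] * [Term [Term n] * [Term n]]]
  [Term [Term [Term n] * [Term [Term n] * [Term n]]] * [Term n]]
  [Term [Term [Term [Term n] * [Term n]] * [Term n]] * [Term n]]

5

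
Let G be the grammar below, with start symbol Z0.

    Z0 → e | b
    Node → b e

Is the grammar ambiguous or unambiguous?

Unambiguous

(Node is unreachable from Z0, so its rules don't affect L(Z0).) Restricted to the reachable nonterminals, every rule has the form A → t or A → t B, and no two rules for the same A share a first terminal. The grammar encodes a DFA — one run per string.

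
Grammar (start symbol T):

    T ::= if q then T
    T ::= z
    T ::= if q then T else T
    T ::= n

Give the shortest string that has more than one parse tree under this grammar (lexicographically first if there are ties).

if q then if q then n else n

length 1: no string has ≥2 trees
length 4: no string has ≥2 trees
length 6: no string has ≥2 trees
length 7: no string has ≥2 trees
length 9: if q then if q then n else n has 2 parse trees

Two derivations of if q then if q then n else n:
  T ⇒ if q then T ⇒ if q then if q then T else T ⇒ if q then if q then n else T ⇒ if q then if q then n else n
  T ⇒ if q then T else T ⇒ if q then if q then T else T ⇒ if q then if q then n else T ⇒ if q then if q then n else n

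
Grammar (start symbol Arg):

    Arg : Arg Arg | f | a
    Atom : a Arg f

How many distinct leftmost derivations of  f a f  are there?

Parse trees for f a f:
  [Arg [Arg f] [Arg [Arg a] [Arg f]]]
  [Arg [Arg [Arg f] [Arg a]] [Arg f]]

2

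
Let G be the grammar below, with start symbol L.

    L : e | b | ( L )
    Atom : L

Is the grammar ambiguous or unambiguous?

(Atom is unreachable from L, so its rules don't affect L(L).) L(L) is { openⁿ atom closeⁿ : n ≥ 0 }. The bracket depth fixes n, and the derivation is forced at every step.

Unambiguous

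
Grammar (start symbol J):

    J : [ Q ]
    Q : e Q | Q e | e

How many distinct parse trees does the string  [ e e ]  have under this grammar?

2

Parse trees for [ e e ]:
  [J [ [Q e [Q e]] ]]
  [J [ [Q [Q e] e] ]]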